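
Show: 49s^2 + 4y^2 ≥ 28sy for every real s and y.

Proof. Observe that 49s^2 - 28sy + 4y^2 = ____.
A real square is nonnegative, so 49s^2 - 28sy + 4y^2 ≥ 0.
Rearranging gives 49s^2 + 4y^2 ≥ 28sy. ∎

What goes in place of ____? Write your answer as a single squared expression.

(7s - 2y)^2

The leading and trailing coefficients are 7^2 and 2^2, and 28 = 2·7·2, so the trinomial is (7s - 2y)^2.
Hence 49s^2 - 28sy + 4y^2 ≥ 0.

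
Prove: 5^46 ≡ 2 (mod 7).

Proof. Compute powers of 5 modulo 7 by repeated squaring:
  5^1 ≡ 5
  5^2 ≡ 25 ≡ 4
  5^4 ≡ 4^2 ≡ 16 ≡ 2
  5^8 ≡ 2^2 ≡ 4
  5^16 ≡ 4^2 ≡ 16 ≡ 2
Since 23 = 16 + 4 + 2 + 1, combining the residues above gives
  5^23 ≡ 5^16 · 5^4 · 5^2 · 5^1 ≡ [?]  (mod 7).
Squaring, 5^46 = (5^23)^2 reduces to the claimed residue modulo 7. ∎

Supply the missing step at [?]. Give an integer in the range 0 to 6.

3

5^16 · 5^4 · 5^2 · 5^1 ≡ 2 · 2 · 4 · 5 = 80.
80 mod 7 = 3, so 5^23 ≡ 3 (mod 7).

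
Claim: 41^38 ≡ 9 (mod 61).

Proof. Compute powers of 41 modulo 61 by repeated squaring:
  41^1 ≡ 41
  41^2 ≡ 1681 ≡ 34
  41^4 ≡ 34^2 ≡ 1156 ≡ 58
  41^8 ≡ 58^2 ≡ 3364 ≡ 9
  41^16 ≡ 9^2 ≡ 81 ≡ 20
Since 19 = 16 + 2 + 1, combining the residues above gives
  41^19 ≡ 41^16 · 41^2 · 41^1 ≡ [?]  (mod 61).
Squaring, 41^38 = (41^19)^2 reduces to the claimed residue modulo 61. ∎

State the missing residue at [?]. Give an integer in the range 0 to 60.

3

Multiply the listed residues: 20 · 34 · 41 = 680 → 27880.
Reducing modulo 61: 27880 = 457·61 + 3, so 41^19 ≡ 3.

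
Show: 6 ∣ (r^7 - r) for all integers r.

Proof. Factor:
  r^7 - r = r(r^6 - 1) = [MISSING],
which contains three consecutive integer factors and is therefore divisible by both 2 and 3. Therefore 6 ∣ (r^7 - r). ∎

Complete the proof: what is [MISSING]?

r^6 - 1 = (r^2 - 1)(r^4 + r^2 + 1), and r^2 - 1 = (r-1)(r+1).
So r(r^6 - 1) = (r - 1)r(r + 1)(r^4 + r^2 + 1).

(r - 1)r(r + 1)(r^4 + r^2 + 1)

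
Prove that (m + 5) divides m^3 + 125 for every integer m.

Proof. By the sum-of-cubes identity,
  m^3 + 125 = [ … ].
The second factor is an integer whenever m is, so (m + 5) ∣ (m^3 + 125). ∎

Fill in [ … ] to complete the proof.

Polynomial division of m^3 + 125 by m + 5 leaves remainder 0 and quotient m^2 - 5m + 25.
Hence m^3 + 125 = (m + 5)(m^2 - 5m + 25).

(m + 5)(m^2 - 5m + 25)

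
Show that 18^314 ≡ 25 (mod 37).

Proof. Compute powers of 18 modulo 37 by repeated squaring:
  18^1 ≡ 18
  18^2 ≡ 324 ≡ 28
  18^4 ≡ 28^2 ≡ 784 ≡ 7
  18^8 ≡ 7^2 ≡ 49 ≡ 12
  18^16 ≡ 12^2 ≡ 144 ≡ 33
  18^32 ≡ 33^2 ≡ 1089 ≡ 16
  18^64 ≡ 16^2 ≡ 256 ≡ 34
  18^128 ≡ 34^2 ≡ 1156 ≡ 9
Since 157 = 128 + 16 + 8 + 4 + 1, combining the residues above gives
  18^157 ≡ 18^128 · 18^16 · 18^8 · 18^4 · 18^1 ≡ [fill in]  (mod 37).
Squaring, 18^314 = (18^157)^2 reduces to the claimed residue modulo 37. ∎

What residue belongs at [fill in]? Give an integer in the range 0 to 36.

32

18^128 · 18^16 · 18^8 · 18^4 · 18^1 ≡ 9 · 33 · 12 · 7 · 18 = 449064.
449064 mod 37 = 32, so 18^157 ≡ 32 (mod 37).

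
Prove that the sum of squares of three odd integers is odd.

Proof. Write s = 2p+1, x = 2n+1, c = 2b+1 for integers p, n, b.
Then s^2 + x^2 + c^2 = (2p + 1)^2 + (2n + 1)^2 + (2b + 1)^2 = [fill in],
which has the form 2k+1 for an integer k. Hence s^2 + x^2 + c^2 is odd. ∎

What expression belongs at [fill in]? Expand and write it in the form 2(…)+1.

Expanding: (2p + 1)^2 + (2n + 1)^2 + (2b + 1)^2 = 4b^2 + 4b + 4n^2 + 4n + 4p^2 + 4p + 3.
Every term except the constant is even, so this is 2(2b^2 + 2b + 2n^2 + 2n + 2p^2 + 2p + 1) + 1,
and 2b^2 + 2b + 2n^2 + 2n + 2p^2 + 2p + 1 ∈ ℤ gives the required form.

2(2b^2 + 2b + 2n^2 + 2n + 2p^2 + 2p + 1) + 1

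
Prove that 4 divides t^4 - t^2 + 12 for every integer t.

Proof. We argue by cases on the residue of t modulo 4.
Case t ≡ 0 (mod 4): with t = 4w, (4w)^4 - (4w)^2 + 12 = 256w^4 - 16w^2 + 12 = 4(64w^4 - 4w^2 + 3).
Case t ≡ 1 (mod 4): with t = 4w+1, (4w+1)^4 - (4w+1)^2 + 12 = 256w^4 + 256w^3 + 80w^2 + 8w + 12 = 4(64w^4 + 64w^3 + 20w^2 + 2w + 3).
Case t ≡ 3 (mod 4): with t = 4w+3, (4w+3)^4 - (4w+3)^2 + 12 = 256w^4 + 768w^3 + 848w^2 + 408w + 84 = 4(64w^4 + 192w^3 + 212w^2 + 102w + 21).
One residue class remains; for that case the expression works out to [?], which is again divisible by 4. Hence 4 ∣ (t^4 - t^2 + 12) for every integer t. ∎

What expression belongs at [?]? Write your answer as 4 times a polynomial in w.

4(64w^4 + 128w^3 + 92w^2 + 28w + 6)

Only t ≡ 2 (mod 4) is unaccounted for. Put t = 4w+2:
(4w+2)^4 - (4w+2)^2 + 12 expands to 256w^4 + 512w^3 + 368w^2 + 112w + 24,
and factoring out 4 leaves 4(64w^4 + 128w^3 + 92w^2 + 28w + 6).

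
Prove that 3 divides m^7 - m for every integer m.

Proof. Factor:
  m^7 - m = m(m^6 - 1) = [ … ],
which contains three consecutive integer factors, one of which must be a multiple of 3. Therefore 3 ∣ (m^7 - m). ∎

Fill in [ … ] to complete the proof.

(m - 1)m(m + 1)(m^4 + m^2 + 1)

m^6 - 1 = (m^2 - 1)(m^4 + m^2 + 1), and m^2 - 1 = (m-1)(m+1).
So m(m^6 - 1) = (m - 1)m(m + 1)(m^4 + m^2 + 1).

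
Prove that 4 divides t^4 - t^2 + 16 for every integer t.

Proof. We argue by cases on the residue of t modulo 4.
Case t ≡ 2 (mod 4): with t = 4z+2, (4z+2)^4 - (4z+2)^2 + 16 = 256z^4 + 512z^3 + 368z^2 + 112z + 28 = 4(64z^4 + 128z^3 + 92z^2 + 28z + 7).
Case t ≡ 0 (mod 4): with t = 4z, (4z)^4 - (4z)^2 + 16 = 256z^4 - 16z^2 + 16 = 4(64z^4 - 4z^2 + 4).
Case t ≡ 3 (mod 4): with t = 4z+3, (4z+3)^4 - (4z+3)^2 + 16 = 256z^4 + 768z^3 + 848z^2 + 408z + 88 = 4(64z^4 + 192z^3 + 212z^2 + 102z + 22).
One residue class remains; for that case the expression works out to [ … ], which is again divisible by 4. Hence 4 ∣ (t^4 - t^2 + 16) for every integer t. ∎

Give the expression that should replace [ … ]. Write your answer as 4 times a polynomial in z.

The residues treated are {2, 0, 3}, so the missing case is t ≡ 1 (mod 4); write t = 4z+1.
Then (4z+1)^4 - (4z+1)^2 + 16 = 256z^4 + 256z^3 + 80z^2 + 8z + 16 = 4(64z^4 + 64z^3 + 20z^2 + 2z + 4).

4(64z^4 + 64z^3 + 20z^2 + 2z + 4)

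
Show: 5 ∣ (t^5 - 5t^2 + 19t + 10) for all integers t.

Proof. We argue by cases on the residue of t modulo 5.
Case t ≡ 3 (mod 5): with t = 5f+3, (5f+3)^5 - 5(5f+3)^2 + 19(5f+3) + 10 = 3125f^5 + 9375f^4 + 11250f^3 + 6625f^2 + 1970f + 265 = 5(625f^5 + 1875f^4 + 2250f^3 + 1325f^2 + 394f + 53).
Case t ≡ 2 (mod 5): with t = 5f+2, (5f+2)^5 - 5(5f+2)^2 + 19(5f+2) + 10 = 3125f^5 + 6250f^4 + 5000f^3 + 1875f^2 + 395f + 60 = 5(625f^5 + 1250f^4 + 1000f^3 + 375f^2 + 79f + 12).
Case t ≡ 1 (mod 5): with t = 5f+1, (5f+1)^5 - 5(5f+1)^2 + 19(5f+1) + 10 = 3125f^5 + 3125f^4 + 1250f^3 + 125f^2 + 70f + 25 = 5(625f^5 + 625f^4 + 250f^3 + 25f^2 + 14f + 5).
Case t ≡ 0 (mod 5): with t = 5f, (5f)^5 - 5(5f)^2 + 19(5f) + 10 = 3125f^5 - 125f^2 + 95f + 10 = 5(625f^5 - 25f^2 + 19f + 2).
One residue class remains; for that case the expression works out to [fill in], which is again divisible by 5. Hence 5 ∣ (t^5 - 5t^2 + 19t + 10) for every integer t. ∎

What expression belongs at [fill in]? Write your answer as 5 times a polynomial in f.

5(625f^5 + 2500f^4 + 4000f^3 + 3175f^2 + 1259f + 206)

Only t ≡ 4 (mod 5) is unaccounted for. Put t = 5f+4:
(5f+4)^5 - 5(5f+4)^2 + 19(5f+4) + 10 expands to 3125f^5 + 12500f^4 + 20000f^3 + 15875f^2 + 6295f + 1030,
and factoring out 5 leaves 5(625f^5 + 2500f^4 + 4000f^3 + 3175f^2 + 1259f + 206).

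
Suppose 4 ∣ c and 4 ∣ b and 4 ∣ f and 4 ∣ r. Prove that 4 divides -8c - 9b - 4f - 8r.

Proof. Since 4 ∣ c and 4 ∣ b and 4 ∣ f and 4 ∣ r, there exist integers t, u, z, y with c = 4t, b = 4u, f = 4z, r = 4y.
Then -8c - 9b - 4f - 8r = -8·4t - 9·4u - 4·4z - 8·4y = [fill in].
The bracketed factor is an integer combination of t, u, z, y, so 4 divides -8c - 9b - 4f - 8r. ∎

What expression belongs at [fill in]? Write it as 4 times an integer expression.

4(-8t - 9u - 8y - 4z)

Each term has a factor of 4: -8·4t - 9·4u - 4·4z - 8·4y = 4·(-8t - 9u - 8y - 4z).
Since -8t - 9u - 8y - 4z is an integer, 4 ∣ (-8c - 9b - 4f - 8r).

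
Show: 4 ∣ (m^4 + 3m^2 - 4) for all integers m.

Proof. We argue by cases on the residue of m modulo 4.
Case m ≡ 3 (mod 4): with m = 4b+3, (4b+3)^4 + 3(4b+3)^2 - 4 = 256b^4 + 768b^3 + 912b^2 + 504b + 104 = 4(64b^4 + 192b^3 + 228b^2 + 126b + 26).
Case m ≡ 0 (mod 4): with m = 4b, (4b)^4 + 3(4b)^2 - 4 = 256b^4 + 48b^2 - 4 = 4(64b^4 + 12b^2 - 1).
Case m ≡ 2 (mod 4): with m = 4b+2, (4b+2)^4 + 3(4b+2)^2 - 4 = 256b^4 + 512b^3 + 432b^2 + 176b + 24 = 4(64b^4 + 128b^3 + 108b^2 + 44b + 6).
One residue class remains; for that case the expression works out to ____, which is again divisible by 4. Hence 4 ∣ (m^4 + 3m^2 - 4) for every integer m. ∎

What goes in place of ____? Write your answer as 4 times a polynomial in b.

4(64b^4 + 64b^3 + 36b^2 + 10b)

Only m ≡ 1 (mod 4) is unaccounted for. Put m = 4b+1:
(4b+1)^4 + 3(4b+1)^2 - 4 expands to 256b^4 + 256b^3 + 144b^2 + 40b,
and factoring out 4 leaves 4(64b^4 + 64b^3 + 36b^2 + 10b).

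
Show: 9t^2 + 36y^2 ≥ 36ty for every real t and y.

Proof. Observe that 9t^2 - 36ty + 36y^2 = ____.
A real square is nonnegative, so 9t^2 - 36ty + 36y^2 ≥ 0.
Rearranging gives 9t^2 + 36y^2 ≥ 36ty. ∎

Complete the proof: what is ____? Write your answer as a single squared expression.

9t^2 - 36ty + 36y^2 is a perfect-square trinomial: the outer terms are (3t)^2 and (6y)^2, and the cross term is -2·3t·6y.
So 9t^2 - 36ty + 36y^2 = (3t - 6y)^2 ≥ 0.

(3t - 6y)^2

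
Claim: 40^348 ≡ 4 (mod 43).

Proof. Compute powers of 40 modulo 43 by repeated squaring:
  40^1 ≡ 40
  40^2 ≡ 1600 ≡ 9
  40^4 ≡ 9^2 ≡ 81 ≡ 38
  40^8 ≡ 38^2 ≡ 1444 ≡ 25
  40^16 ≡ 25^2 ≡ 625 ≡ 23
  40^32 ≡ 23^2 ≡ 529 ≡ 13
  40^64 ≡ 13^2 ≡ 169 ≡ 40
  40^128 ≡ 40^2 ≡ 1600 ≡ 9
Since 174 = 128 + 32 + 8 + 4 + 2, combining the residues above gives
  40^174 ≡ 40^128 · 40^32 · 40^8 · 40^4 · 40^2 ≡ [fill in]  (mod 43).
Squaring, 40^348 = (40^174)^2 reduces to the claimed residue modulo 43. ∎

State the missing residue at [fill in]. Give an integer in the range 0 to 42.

41

Multiply the listed residues: 9 · 13 · 25 · 38 · 9 = 117 → 2925 → 111150 → 1000350.
Reducing modulo 43: 1000350 = 23263·43 + 41, so 40^174 ≡ 41.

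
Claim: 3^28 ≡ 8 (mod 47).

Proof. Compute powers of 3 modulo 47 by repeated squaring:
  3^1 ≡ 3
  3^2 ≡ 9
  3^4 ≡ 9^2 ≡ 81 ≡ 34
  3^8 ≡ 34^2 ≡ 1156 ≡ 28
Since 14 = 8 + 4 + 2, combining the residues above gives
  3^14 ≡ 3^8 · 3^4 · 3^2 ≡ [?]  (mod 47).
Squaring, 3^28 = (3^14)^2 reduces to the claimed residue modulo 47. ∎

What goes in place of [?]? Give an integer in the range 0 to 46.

14

3^8 · 3^4 · 3^2 ≡ 28 · 34 · 9 = 8568.
8568 mod 47 = 14, so 3^14 ≡ 14 (mod 47).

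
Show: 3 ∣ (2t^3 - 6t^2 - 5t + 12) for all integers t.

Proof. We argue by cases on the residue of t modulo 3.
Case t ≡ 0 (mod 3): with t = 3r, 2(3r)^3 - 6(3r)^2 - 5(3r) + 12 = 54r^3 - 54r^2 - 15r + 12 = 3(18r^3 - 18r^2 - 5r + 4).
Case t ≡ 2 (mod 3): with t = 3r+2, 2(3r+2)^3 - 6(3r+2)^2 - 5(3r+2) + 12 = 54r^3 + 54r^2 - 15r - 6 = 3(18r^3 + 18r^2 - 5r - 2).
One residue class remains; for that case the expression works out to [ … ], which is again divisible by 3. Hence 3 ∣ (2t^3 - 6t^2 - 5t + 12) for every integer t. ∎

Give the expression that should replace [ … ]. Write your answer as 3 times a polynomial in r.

Only t ≡ 1 (mod 3) is unaccounted for. Put t = 3r+1:
2(3r+1)^3 - 6(3r+1)^2 - 5(3r+1) + 12 expands to 54r^3 - 33r + 3,
and factoring out 3 leaves 3(18r^3 - 11r + 1).

3(18r^3 - 11r + 1)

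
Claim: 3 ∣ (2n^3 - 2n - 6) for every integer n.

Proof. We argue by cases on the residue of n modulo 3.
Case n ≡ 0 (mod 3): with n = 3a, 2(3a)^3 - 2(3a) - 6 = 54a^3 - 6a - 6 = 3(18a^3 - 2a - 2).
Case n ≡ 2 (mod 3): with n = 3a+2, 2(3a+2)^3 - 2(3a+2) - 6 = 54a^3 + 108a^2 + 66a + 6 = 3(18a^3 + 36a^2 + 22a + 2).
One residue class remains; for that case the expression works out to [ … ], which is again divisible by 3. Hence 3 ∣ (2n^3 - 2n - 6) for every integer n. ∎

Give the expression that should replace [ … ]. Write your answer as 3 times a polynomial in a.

The residues treated are {0, 2}, so the missing case is n ≡ 1 (mod 3); write n = 3a+1.
Then 2(3a+1)^3 - 2(3a+1) - 6 = 54a^3 + 54a^2 + 12a - 6 = 3(18a^3 + 18a^2 + 4a - 2).

3(18a^3 + 18a^2 + 4a - 2)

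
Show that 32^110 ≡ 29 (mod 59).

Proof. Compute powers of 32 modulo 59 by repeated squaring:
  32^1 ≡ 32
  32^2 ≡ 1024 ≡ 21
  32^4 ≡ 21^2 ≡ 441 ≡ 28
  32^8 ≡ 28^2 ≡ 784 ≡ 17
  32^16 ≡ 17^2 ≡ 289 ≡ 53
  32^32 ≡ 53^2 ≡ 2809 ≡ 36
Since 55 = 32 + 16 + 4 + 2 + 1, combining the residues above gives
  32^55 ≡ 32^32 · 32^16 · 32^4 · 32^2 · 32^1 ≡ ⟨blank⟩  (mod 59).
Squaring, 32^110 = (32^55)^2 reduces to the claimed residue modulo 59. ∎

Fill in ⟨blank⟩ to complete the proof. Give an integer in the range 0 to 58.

Multiply the listed residues: 36 · 53 · 28 · 21 · 32 = 1908 → 53424 → 1121904 → 35900928.
Reducing modulo 59: 35900928 = 608490·59 + 18, so 32^55 ≡ 18.

18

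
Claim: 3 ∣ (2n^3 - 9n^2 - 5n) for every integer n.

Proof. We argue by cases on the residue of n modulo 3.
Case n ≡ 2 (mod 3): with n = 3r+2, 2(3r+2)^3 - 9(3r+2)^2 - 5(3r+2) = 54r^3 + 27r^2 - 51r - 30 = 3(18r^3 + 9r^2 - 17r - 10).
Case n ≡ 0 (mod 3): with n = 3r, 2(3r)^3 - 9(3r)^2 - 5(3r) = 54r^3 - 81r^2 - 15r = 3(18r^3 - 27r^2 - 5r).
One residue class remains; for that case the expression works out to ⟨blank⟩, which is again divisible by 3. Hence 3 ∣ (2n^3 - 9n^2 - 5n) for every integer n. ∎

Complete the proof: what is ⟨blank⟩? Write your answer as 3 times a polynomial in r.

Only n ≡ 1 (mod 3) is unaccounted for. Put n = 3r+1:
2(3r+1)^3 - 9(3r+1)^2 - 5(3r+1) expands to 54r^3 - 27r^2 - 51r - 12,
and factoring out 3 leaves 3(18r^3 - 9r^2 - 17r - 4).

3(18r^3 - 9r^2 - 17r - 4)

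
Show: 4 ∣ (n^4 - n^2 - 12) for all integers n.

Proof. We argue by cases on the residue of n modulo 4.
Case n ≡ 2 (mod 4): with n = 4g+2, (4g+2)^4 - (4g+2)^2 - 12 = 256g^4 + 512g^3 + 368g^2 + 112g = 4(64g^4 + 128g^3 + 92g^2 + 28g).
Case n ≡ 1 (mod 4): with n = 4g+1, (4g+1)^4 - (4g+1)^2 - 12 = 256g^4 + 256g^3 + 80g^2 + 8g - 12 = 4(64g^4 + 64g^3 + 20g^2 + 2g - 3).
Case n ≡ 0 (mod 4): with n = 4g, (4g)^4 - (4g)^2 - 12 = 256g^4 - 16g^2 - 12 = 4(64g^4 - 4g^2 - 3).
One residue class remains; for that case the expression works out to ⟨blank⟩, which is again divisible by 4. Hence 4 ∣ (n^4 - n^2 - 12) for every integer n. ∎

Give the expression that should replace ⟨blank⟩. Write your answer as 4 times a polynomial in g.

4(64g^4 + 192g^3 + 212g^2 + 102g + 15)

The residues treated are {2, 1, 0}, so the missing case is n ≡ 3 (mod 4); write n = 4g+3.
Then (4g+3)^4 - (4g+3)^2 - 12 = 256g^4 + 768g^3 + 848g^2 + 408g + 60 = 4(64g^4 + 192g^3 + 212g^2 + 102g + 15).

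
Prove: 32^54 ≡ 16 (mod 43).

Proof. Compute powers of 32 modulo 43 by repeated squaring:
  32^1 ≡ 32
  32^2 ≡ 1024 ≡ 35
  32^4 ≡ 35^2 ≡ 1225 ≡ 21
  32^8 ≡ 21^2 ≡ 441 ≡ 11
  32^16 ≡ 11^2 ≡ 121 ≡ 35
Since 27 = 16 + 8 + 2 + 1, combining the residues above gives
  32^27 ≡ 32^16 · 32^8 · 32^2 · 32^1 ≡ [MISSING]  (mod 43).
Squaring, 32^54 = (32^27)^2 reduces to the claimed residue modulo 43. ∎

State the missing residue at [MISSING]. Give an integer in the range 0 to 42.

39

32^16 · 32^8 · 32^2 · 32^1 ≡ 35 · 11 · 35 · 32 = 431200.
431200 mod 43 = 39, so 32^27 ≡ 39 (mod 43).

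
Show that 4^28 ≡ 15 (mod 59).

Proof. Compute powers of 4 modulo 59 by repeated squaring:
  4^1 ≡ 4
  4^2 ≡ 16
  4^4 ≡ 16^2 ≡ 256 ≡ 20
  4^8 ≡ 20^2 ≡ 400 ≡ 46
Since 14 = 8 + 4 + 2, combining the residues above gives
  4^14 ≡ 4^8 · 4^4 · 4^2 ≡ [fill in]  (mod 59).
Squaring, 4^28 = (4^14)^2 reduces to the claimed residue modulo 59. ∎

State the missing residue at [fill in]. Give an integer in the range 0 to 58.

29

4^8 · 4^4 · 4^2 ≡ 46 · 20 · 16 = 14720.
14720 mod 59 = 29, so 4^14 ≡ 29 (mod 59).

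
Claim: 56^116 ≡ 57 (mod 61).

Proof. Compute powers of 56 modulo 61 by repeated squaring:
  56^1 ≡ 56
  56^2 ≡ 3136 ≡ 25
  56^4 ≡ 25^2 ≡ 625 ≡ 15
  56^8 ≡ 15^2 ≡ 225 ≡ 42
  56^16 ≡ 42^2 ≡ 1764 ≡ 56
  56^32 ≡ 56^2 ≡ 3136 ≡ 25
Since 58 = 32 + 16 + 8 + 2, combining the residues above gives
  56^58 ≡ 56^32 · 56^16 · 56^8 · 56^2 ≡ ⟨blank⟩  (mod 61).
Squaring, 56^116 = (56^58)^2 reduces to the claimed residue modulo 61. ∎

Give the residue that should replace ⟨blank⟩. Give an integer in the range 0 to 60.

22

Multiply the listed residues: 25 · 56 · 42 · 25 = 1400 → 58800 → 1470000.
Reducing modulo 61: 1470000 = 24098·61 + 22, so 56^58 ≡ 22.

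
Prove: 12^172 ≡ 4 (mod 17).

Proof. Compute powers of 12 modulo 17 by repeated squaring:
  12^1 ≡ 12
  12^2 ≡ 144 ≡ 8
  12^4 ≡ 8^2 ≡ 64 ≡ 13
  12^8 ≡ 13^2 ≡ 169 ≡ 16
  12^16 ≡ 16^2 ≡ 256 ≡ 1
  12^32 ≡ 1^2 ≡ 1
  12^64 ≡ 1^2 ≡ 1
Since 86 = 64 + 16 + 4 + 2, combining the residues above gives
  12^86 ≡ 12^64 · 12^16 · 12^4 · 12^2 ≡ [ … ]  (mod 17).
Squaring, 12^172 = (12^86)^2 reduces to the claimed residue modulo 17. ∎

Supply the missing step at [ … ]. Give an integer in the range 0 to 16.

2

Multiply the listed residues: 1 · 1 · 13 · 8 = 1 → 13 → 104.
Reducing modulo 17: 104 = 6·17 + 2, so 12^86 ≡ 2.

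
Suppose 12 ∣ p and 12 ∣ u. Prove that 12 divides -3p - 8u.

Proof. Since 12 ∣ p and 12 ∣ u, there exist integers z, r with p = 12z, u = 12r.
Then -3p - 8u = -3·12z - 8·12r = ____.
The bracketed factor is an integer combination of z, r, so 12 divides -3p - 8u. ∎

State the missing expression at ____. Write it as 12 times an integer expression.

12(-8r - 3z)

Each term has a factor of 12: -3·12z - 8·12r = 12·(-8r - 3z).
Since -8r - 3z is an integer, 12 ∣ (-3p - 8u).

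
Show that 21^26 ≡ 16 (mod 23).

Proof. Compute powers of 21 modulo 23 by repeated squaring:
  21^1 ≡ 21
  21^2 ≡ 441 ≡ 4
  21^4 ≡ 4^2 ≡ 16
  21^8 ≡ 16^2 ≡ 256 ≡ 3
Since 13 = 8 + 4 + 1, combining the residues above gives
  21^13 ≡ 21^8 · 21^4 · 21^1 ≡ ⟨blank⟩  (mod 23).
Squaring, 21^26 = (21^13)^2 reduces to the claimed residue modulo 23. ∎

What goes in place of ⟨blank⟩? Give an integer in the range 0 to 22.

19

Multiply the listed residues: 3 · 16 · 21 = 48 → 1008.
Reducing modulo 23: 1008 = 43·23 + 19, so 21^13 ≡ 19.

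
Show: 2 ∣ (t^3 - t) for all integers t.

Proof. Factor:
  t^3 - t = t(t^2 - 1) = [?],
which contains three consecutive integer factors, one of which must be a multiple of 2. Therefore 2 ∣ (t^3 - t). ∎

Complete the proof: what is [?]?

(t - 1)t(t + 1)

t(t^2 - 1) = t(t - 1)(t + 1) = (t - 1)t(t + 1).
These three factors are consecutive integers, so their product is divisible by 2.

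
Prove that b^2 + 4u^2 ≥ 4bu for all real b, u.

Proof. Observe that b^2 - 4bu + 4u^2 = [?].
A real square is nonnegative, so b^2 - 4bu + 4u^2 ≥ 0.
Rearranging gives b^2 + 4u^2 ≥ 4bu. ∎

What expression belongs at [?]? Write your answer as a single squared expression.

(b - 2u)^2

b^2 - 4bu + 4u^2 is a perfect-square trinomial: the outer terms are (b)^2 and (2u)^2, and the cross term is -2·b·2u.
So b^2 - 4bu + 4u^2 = (b - 2u)^2 ≥ 0.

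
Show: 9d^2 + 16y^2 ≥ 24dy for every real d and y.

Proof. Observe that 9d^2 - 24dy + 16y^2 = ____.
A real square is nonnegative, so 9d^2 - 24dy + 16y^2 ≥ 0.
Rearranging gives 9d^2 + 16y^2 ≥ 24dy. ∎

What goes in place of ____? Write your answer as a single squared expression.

(3d - 4y)^2

The leading and trailing coefficients are 3^2 and 4^2, and 24 = 2·3·4, so the trinomial is (3d - 4y)^2.
Hence 9d^2 - 24dy + 16y^2 ≥ 0.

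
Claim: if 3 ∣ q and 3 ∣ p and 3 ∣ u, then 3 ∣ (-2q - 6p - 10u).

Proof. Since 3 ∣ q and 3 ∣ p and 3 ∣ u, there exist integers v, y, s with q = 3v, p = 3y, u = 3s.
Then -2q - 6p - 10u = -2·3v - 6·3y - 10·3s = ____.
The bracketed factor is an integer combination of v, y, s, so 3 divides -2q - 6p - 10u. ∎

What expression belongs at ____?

Pull the common 3 out of every term: -2·3v - 6·3y - 10·3s = 3(-10s - 2v - 6y).
-10s - 2v - 6y is an integer, which exhibits the divisibility.

3(-10s - 2v - 6y)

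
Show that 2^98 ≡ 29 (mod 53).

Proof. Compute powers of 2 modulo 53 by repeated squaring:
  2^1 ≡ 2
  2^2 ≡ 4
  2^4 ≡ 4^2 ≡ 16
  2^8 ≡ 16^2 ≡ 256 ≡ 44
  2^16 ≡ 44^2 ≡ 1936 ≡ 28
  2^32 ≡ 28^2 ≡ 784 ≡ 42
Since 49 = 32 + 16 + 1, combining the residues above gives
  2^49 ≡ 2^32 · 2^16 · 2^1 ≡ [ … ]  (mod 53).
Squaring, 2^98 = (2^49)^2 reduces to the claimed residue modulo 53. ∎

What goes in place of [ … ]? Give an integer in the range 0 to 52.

20

2^32 · 2^16 · 2^1 ≡ 42 · 28 · 2 = 2352.
2352 mod 53 = 20, so 2^49 ≡ 20 (mod 53).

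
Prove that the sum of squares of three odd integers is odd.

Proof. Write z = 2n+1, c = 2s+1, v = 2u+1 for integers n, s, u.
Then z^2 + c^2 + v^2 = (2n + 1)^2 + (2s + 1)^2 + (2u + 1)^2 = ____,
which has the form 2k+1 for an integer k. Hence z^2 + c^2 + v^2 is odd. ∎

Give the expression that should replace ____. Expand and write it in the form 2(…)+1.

(2n + 1)^2 + (2s + 1)^2 + (2u + 1)^2 = 4n^2 + 4n + 4s^2 + 4s + 4u^2 + 4u + 3
= 2(2n^2 + 2n + 2s^2 + 2s + 2u^2 + 2u + 1) + 1.
Since 2n^2 + 2n + 2s^2 + 2s + 2u^2 + 2u + 1 is an integer, the sum of squares is of the form 2k+1 for an integer k.

2(2n^2 + 2n + 2s^2 + 2s + 2u^2 + 2u + 1) + 1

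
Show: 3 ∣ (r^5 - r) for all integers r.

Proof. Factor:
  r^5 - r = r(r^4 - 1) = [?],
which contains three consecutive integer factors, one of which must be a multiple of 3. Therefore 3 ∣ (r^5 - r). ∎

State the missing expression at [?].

r^4 - 1 = (r^2 - 1)(r^2 + 1), and r^2 - 1 = (r-1)(r+1).
So r(r^4 - 1) = (r - 1)r(r + 1)(r^2 + 1).

(r - 1)r(r + 1)(r^2 + 1)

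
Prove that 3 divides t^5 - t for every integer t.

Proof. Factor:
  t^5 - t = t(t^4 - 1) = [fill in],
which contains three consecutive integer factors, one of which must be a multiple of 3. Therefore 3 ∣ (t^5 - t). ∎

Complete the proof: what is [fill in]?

(t - 1)t(t + 1)(t^2 + 1)

t^4 - 1 = (t^2 - 1)(t^2 + 1), and t^2 - 1 = (t-1)(t+1).
So t(t^4 - 1) = (t - 1)t(t + 1)(t^2 + 1).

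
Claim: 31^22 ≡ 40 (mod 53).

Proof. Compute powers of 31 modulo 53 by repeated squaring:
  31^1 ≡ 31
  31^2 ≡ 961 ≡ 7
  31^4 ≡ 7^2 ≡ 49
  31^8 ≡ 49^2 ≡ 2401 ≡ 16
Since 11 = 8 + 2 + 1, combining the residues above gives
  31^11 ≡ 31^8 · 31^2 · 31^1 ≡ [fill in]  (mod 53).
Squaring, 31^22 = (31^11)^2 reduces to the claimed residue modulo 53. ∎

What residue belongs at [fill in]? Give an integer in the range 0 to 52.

31^8 · 31^2 · 31^1 ≡ 16 · 7 · 31 = 3472.
3472 mod 53 = 27, so 31^11 ≡ 27 (mod 53).

27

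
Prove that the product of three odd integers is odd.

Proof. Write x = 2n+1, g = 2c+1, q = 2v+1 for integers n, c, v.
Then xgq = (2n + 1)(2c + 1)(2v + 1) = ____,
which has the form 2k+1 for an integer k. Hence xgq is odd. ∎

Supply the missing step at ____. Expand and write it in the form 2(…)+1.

2(4cnv + 2cn + 2cv + c + 2nv + n + v) + 1

Expanding: (2n + 1)(2c + 1)(2v + 1) = 8cnv + 4cn + 4cv + 2c + 4nv + 2n + 2v + 1.
Every term except the constant is even, so this is 2(4cnv + 2cn + 2cv + c + 2nv + n + v) + 1,
and 4cnv + 2cn + 2cv + c + 2nv + n + v ∈ ℤ gives the required form.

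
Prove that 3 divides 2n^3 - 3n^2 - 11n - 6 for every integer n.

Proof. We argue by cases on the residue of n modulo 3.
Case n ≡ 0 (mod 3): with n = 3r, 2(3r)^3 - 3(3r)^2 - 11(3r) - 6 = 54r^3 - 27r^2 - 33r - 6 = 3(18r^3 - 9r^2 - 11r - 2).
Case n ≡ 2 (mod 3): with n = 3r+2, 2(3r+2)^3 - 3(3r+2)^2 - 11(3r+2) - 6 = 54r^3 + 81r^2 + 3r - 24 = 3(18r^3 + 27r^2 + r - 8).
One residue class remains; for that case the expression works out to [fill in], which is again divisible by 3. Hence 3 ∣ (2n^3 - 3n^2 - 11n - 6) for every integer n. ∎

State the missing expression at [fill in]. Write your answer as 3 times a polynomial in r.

3(18r^3 + 9r^2 - 11r - 6)

The residues treated are {0, 2}, so the missing case is n ≡ 1 (mod 3); write n = 3r+1.
Then 2(3r+1)^3 - 3(3r+1)^2 - 11(3r+1) - 6 = 54r^3 + 27r^2 - 33r - 18 = 3(18r^3 + 9r^2 - 11r - 6).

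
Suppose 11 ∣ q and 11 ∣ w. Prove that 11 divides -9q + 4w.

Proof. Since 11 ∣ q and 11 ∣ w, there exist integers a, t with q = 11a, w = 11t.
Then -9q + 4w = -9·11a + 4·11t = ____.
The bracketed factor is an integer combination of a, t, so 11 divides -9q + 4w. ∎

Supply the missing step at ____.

11(-9a + 4t)

Pull the common 11 out of every term: -9·11a + 4·11t = 11(-9a + 4t).
-9a + 4t is an integer, which exhibits the divisibility.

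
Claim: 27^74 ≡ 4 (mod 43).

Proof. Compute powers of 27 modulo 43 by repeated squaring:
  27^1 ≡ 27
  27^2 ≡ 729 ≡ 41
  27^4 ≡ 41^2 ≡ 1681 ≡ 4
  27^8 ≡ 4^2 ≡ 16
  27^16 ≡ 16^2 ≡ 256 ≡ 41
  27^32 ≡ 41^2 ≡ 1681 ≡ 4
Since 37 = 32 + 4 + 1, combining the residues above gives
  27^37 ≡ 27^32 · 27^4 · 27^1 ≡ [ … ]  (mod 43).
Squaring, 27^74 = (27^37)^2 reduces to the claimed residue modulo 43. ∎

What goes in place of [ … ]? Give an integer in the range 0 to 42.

27^32 · 27^4 · 27^1 ≡ 4 · 4 · 27 = 432.
432 mod 43 = 2, so 27^37 ≡ 2 (mod 43).

2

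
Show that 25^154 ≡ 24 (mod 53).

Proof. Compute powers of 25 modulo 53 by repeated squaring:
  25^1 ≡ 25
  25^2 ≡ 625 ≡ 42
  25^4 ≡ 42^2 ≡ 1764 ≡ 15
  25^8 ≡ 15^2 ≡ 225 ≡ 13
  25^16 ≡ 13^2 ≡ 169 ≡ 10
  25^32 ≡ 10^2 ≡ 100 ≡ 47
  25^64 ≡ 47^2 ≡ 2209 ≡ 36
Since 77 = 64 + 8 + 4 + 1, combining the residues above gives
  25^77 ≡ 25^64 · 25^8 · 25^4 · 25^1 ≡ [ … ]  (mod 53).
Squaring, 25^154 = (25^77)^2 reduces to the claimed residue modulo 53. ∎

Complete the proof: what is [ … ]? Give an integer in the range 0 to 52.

25^64 · 25^8 · 25^4 · 25^1 ≡ 36 · 13 · 15 · 25 = 175500.
175500 mod 53 = 17, so 25^77 ≡ 17 (mod 53).

17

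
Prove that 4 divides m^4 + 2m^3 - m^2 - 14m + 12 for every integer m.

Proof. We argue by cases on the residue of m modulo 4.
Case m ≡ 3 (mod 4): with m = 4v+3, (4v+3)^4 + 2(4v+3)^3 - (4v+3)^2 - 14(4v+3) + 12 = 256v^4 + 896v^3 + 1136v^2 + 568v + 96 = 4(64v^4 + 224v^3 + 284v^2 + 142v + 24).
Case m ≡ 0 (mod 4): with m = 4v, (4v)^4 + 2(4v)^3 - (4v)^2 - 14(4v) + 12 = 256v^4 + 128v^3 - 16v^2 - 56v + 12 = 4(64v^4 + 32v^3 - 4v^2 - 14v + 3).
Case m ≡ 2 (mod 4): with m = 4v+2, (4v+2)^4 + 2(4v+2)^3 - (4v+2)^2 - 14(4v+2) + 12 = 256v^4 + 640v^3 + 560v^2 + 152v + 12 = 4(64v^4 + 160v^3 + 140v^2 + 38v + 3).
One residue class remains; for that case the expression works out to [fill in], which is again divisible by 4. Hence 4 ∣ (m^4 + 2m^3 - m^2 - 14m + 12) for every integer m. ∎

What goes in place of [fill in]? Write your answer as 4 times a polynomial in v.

Only m ≡ 1 (mod 4) is unaccounted for. Put m = 4v+1:
(4v+1)^4 + 2(4v+1)^3 - (4v+1)^2 - 14(4v+1) + 12 expands to 256v^4 + 384v^3 + 176v^2 - 24v,
and factoring out 4 leaves 4(64v^4 + 96v^3 + 44v^2 - 6v).

4(64v^4 + 96v^3 + 44v^2 - 6v)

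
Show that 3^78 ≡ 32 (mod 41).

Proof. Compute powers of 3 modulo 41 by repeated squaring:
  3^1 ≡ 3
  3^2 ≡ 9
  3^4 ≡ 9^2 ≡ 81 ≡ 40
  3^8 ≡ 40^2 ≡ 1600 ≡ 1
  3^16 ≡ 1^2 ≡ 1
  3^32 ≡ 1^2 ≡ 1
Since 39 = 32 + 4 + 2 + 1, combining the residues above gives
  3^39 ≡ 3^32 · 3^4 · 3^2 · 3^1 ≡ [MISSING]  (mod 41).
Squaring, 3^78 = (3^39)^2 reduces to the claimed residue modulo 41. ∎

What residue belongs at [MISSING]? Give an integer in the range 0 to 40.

3^32 · 3^4 · 3^2 · 3^1 ≡ 1 · 40 · 9 · 3 = 1080.
1080 mod 41 = 14, so 3^39 ≡ 14 (mod 41).

14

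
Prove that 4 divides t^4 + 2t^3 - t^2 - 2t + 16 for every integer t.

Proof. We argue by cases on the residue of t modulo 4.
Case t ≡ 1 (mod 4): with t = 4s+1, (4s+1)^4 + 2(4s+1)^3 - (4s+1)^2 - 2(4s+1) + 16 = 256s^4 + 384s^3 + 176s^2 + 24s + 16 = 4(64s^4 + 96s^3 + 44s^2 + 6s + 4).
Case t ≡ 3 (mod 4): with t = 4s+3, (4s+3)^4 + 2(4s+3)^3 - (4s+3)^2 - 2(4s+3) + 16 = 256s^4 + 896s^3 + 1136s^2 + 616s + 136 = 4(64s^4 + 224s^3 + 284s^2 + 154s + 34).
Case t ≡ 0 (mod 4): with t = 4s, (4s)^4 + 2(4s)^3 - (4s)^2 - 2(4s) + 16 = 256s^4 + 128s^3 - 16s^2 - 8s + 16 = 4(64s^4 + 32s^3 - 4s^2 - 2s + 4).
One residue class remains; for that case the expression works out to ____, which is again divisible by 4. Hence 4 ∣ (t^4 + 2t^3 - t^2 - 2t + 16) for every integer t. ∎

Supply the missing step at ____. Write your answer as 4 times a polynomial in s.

Only t ≡ 2 (mod 4) is unaccounted for. Put t = 4s+2:
(4s+2)^4 + 2(4s+2)^3 - (4s+2)^2 - 2(4s+2) + 16 expands to 256s^4 + 640s^3 + 560s^2 + 200s + 40,
and factoring out 4 leaves 4(64s^4 + 160s^3 + 140s^2 + 50s + 10).

4(64s^4 + 160s^3 + 140s^2 + 50s + 10)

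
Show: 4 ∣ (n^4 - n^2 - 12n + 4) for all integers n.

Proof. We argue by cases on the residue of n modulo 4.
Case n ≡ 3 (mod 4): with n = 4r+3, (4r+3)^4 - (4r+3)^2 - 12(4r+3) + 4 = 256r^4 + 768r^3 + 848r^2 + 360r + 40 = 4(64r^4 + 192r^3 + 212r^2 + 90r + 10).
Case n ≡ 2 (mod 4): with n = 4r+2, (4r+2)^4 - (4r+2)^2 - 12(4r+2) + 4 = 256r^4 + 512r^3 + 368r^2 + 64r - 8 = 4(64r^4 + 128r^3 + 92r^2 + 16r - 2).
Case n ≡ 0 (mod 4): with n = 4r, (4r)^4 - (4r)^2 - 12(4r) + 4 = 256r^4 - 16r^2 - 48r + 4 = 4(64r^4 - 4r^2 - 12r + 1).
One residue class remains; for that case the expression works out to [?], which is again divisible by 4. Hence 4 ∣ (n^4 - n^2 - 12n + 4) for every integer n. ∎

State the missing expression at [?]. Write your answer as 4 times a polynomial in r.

Only n ≡ 1 (mod 4) is unaccounted for. Put n = 4r+1:
(4r+1)^4 - (4r+1)^2 - 12(4r+1) + 4 expands to 256r^4 + 256r^3 + 80r^2 - 40r - 8,
and factoring out 4 leaves 4(64r^4 + 64r^3 + 20r^2 - 10r - 2).

4(64r^4 + 64r^3 + 20r^2 - 10r - 2)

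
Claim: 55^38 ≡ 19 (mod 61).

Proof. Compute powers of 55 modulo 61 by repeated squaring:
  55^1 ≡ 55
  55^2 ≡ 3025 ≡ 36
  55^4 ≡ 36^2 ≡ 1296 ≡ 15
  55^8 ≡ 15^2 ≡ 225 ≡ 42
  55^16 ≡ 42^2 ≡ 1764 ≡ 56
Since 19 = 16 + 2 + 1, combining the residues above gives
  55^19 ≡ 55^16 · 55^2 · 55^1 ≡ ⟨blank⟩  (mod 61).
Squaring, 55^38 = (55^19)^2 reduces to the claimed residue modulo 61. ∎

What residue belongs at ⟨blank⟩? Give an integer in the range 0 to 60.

55^16 · 55^2 · 55^1 ≡ 56 · 36 · 55 = 110880.
110880 mod 61 = 43, so 55^19 ≡ 43 (mod 61).

43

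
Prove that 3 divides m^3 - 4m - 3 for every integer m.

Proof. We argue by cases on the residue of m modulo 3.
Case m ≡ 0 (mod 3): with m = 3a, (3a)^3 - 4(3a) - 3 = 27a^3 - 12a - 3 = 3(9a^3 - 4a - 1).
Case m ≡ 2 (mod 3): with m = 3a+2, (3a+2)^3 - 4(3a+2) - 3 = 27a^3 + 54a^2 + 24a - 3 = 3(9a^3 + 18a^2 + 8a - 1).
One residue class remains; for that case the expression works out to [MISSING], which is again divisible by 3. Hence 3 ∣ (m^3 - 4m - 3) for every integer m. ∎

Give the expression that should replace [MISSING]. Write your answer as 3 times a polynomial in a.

3(9a^3 + 9a^2 - a - 2)

Only m ≡ 1 (mod 3) is unaccounted for. Put m = 3a+1:
(3a+1)^3 - 4(3a+1) - 3 expands to 27a^3 + 27a^2 - 3a - 6,
and factoring out 3 leaves 3(9a^3 + 9a^2 - a - 2).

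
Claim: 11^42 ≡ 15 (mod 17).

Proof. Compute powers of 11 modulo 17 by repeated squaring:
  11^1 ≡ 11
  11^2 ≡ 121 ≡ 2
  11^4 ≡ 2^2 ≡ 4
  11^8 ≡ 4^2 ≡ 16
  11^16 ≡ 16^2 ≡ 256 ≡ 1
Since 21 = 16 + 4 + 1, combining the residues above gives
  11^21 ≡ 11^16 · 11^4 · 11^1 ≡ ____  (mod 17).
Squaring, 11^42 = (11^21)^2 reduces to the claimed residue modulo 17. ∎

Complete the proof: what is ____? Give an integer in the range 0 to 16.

10

Multiply the listed residues: 1 · 4 · 11 = 4 → 44.
Reducing modulo 17: 44 = 2·17 + 10, so 11^21 ≡ 10.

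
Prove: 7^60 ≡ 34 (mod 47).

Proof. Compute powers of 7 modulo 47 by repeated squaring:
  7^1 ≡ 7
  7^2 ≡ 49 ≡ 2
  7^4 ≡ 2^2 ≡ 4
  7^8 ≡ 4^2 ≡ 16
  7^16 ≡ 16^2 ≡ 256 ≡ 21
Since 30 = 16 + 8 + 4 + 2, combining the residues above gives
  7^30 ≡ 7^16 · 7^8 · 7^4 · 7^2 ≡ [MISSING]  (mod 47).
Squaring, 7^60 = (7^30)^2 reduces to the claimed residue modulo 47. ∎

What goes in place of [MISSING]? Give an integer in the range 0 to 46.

7^16 · 7^8 · 7^4 · 7^2 ≡ 21 · 16 · 4 · 2 = 2688.
2688 mod 47 = 9, so 7^30 ≡ 9 (mod 47).

9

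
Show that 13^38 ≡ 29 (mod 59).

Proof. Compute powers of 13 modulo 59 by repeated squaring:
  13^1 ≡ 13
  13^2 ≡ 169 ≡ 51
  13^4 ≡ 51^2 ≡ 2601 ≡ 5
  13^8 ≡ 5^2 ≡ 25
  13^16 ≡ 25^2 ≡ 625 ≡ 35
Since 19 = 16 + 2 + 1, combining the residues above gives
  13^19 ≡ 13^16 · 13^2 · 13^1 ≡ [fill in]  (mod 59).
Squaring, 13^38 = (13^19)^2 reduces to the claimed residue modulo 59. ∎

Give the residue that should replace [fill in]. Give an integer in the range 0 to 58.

18

13^16 · 13^2 · 13^1 ≡ 35 · 51 · 13 = 23205.
23205 mod 59 = 18, so 13^19 ≡ 18 (mod 59).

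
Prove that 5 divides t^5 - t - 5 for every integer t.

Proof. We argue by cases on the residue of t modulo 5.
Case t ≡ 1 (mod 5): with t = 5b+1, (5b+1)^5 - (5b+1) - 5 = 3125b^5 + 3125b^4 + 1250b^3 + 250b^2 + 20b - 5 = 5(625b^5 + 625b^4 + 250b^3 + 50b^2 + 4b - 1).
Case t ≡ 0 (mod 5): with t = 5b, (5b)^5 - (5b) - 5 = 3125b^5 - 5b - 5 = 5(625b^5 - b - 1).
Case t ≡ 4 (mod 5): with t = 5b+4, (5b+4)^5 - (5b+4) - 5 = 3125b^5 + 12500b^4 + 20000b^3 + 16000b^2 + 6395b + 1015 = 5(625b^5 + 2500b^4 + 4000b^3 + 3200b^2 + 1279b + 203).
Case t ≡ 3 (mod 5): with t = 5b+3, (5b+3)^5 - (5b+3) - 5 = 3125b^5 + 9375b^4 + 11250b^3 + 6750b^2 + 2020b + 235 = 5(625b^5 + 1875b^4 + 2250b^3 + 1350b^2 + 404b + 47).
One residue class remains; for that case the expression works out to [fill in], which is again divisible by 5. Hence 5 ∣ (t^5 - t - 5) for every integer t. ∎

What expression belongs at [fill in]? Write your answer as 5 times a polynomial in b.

5(625b^5 + 1250b^4 + 1000b^3 + 400b^2 + 79b + 5)

Only t ≡ 2 (mod 5) is unaccounted for. Put t = 5b+2:
(5b+2)^5 - (5b+2) - 5 expands to 3125b^5 + 6250b^4 + 5000b^3 + 2000b^2 + 395b + 25,
and factoring out 5 leaves 5(625b^5 + 1250b^4 + 1000b^3 + 400b^2 + 79b + 5).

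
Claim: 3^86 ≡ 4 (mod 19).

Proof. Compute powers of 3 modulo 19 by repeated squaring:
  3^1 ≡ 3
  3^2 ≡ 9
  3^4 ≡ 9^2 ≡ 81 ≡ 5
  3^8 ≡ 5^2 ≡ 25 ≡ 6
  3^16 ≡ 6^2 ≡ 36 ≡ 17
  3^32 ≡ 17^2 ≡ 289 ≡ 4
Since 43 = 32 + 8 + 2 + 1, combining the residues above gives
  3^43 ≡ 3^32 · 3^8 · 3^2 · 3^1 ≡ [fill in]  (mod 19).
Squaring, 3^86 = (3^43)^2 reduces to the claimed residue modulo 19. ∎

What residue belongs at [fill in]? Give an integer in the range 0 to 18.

Multiply the listed residues: 4 · 6 · 9 · 3 = 24 → 216 → 648.
Reducing modulo 19: 648 = 34·19 + 2, so 3^43 ≡ 2.

2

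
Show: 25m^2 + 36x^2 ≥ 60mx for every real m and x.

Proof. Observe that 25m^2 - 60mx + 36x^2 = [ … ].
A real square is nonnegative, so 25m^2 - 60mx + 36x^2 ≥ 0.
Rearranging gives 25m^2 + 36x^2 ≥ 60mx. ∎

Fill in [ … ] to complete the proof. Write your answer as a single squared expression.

The leading and trailing coefficients are 5^2 and 6^2, and 60 = 2·5·6, so the trinomial is (5m - 6x)^2.
Hence 25m^2 - 60mx + 36x^2 ≥ 0.

(5m - 6x)^2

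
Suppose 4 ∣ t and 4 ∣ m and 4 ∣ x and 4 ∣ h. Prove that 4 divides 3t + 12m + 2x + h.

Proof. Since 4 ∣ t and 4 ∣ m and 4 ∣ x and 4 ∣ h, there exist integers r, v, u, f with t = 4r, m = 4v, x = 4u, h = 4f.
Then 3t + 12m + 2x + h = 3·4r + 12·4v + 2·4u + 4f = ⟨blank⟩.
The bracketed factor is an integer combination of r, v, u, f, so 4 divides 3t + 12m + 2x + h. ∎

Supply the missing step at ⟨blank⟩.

Each term has a factor of 4: 3·4r + 12·4v + 2·4u + 4f = 4·(f + 3r + 2u + 12v).
Since f + 3r + 2u + 12v is an integer, 4 ∣ (3t + 12m + 2x + h).

4(f + 3r + 2u + 12v)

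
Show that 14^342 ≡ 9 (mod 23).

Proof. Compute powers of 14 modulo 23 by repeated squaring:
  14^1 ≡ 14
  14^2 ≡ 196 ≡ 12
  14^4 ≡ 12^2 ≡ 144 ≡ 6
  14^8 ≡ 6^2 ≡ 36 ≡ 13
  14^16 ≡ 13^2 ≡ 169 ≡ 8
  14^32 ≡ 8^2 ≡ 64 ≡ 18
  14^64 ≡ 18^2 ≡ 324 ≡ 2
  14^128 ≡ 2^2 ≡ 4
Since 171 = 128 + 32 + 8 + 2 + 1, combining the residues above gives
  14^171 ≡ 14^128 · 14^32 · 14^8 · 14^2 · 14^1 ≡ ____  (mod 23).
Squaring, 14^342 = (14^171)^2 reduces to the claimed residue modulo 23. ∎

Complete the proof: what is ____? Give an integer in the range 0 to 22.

20

14^128 · 14^32 · 14^8 · 14^2 · 14^1 ≡ 4 · 18 · 13 · 12 · 14 = 157248.
157248 mod 23 = 20, so 14^171 ≡ 20 (mod 23).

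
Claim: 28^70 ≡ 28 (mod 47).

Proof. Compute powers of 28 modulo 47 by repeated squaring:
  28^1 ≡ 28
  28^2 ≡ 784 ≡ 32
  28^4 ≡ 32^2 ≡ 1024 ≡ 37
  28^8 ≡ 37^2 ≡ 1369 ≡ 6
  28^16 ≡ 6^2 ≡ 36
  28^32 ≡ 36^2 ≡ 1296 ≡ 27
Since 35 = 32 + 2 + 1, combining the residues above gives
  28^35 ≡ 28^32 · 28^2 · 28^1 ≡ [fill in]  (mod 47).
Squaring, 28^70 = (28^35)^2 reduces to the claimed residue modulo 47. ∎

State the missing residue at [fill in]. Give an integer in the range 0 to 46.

28^32 · 28^2 · 28^1 ≡ 27 · 32 · 28 = 24192.
24192 mod 47 = 34, so 28^35 ≡ 34 (mod 47).

34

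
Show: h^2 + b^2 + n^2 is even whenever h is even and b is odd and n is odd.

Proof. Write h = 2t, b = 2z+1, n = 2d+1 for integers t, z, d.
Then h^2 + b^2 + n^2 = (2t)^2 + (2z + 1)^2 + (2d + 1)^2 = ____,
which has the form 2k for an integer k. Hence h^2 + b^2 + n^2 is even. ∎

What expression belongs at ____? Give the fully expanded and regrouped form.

(2t)^2 + (2z + 1)^2 + (2d + 1)^2 = 4d^2 + 4d + 4t^2 + 4z^2 + 4z + 2
= 2(2d^2 + 2d + 2t^2 + 2z^2 + 2z + 1).
Since 2d^2 + 2d + 2t^2 + 2z^2 + 2z + 1 is an integer, the sum of squares is of the form 2k for an integer k.

2(2d^2 + 2d + 2t^2 + 2z^2 + 2z + 1)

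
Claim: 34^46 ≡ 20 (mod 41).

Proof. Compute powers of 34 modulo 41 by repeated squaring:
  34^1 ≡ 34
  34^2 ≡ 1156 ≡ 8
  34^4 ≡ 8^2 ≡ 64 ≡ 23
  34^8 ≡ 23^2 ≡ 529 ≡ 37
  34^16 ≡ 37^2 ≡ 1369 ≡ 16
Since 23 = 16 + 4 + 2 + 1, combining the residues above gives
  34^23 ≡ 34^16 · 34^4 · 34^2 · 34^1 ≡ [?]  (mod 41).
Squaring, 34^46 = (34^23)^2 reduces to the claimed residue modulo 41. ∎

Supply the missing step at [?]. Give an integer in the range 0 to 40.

15

34^16 · 34^4 · 34^2 · 34^1 ≡ 16 · 23 · 8 · 34 = 100096.
100096 mod 41 = 15, so 34^23 ≡ 15 (mod 41).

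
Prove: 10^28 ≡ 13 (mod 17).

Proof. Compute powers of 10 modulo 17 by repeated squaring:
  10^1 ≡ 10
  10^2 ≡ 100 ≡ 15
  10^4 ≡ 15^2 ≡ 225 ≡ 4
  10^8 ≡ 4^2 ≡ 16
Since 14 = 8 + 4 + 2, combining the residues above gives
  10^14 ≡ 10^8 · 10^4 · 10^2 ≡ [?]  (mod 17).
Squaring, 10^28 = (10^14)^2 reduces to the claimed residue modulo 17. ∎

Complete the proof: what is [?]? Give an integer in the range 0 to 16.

8

Multiply the listed residues: 16 · 4 · 15 = 64 → 960.
Reducing modulo 17: 960 = 56·17 + 8, so 10^14 ≡ 8.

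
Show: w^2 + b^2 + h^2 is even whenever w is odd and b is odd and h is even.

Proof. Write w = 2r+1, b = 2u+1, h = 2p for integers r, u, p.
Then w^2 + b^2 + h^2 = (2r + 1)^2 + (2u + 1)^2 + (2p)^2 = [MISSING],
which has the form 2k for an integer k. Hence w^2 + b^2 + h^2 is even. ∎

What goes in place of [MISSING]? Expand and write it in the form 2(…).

2(2p^2 + 2r^2 + 2r + 2u^2 + 2u + 1)

Expanding: (2r + 1)^2 + (2u + 1)^2 + (2p)^2 = 4p^2 + 4r^2 + 4r + 4u^2 + 4u + 2.
Every term is even; pulling out the factor of 2 gives 2(2p^2 + 2r^2 + 2r + 2u^2 + 2u + 1).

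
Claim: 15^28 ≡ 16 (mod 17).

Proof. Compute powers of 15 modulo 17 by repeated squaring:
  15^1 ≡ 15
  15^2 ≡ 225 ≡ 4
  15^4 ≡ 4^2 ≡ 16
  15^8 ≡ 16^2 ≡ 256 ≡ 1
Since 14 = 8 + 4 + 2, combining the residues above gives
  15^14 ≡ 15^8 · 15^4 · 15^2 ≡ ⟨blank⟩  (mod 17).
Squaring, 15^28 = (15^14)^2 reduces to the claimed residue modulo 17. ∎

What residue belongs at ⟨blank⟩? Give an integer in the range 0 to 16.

13

Multiply the listed residues: 1 · 16 · 4 = 16 → 64.
Reducing modulo 17: 64 = 3·17 + 13, so 15^14 ≡ 13.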